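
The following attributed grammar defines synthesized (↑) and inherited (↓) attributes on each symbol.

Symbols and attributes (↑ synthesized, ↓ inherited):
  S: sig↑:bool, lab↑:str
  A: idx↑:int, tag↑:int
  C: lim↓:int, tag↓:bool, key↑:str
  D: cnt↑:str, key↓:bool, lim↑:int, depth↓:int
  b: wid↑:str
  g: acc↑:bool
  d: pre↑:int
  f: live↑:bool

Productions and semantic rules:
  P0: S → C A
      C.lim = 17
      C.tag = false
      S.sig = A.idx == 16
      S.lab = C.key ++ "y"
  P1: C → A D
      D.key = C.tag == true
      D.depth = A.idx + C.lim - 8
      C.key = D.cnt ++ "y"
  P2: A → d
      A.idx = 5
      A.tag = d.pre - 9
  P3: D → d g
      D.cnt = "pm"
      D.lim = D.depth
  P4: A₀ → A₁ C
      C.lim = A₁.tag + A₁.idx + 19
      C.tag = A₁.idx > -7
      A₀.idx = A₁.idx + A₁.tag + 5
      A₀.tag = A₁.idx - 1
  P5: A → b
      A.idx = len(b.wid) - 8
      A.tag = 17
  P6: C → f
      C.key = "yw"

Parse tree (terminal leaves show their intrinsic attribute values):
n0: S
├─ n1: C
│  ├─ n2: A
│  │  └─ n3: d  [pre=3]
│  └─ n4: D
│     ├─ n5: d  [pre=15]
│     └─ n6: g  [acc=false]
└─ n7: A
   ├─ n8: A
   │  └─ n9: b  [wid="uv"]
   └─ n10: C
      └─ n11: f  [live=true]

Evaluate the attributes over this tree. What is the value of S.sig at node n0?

true

1. n1.lim = 17  [17]
2. n1.tag = false  [false]
3. n3.pre = 3  [terminal]
4. n2.idx = 5  [5]
5. n2.tag = -6  [d.pre - 9]
6. n4.key = false  [C.tag == true]
7. n4.depth = 14  [A.idx + C.lim - 8]
8. n5.pre = 15  [terminal]
9. n6.acc = false  [terminal]
10. n4.cnt = "pm"  ["pm"]
11. n4.lim = 14  [D.depth]
12. n1.key = "pmy"  [D.cnt ++ "y"]
13. n9.wid = "uv"  [terminal]
14. n8.idx = -6  [len(b.wid) - 8]
15. n8.tag = 17  [17]
16. n10.lim = 30  [A₁.tag + A₁.idx + 19]
17. n10.tag = true  [A₁.idx > -7]
18. n11.live = true  [terminal]
19. n10.key = "yw"  ["yw"]
20. n7.idx = 16  [A₁.idx + A₁.tag + 5]
21. n7.tag = -7  [A₁.idx - 1]
22. n0.sig = true  [A.idx == 16]
23. n0.lab = "pmyy"  [C.key ++ "y"]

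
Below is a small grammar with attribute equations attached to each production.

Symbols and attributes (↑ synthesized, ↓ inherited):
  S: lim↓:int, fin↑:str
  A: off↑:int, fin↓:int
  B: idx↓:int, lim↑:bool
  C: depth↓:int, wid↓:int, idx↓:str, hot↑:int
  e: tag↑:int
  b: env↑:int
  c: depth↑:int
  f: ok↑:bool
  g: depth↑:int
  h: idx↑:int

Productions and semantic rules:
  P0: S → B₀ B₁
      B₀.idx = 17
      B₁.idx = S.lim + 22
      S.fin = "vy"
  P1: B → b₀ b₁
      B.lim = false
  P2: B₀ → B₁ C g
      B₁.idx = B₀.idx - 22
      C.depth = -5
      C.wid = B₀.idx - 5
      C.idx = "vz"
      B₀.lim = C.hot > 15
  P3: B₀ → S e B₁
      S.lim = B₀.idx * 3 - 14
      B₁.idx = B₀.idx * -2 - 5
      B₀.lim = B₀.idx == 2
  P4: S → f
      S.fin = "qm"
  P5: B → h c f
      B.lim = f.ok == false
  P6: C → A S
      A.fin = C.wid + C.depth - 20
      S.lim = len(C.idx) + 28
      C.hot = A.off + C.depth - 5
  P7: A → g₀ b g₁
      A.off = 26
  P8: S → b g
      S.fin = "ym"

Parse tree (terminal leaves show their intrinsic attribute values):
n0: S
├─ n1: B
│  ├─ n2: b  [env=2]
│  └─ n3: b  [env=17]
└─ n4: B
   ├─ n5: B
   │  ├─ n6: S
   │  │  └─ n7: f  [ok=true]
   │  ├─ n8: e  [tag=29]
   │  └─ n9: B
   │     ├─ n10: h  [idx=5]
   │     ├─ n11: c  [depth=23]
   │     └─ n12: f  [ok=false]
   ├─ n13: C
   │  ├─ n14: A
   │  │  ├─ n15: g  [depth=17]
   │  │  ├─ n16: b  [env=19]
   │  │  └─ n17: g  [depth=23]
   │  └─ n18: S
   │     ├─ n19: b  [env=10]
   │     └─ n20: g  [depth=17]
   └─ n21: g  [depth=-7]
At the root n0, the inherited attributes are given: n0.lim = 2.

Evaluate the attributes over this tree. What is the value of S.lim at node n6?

-8

1. n0.lim = 2  [given at root]
2. n1.idx = 17  [17]
3. n2.env = 2  [terminal]
4. n3.env = 17  [terminal]
5. n1.lim = false  [false]
6. n4.idx = 24  [S.lim + 22]
7. n5.idx = 2  [B₀.idx - 22]
8. n6.lim = -8  [B₀.idx * 3 - 14]
9. n7.ok = true  [terminal]
10. n6.fin = "qm"  ["qm"]
11. n8.tag = 29  [terminal]
12. n9.idx = -9  [B₀.idx * -2 - 5]
13. n10.idx = 5  [terminal]
14. n11.depth = 23  [terminal]
15. n12.ok = false  [terminal]
16. n9.lim = true  [f.ok == false]
17. n5.lim = true  [B₀.idx == 2]
18. n13.depth = -5  [-5]
19. n13.wid = 19  [B₀.idx - 5]
20. n13.idx = "vz"  ["vz"]
21. n14.fin = -6  [C.wid + C.depth - 20]
22. n15.depth = 17  [terminal]
23. n16.env = 19  [terminal]
24. n17.depth = 23  [terminal]
25. n14.off = 26  [26]
26. n18.lim = 30  [len(C.idx) + 28]
27. n19.env = 10  [terminal]
28. n20.depth = 17  [terminal]
29. n18.fin = "ym"  ["ym"]
30. n13.hot = 16  [A.off + C.depth - 5]
31. n21.depth = -7  [terminal]
32. n4.lim = true  [C.hot > 15]
33. n0.fin = "vy"  ["vy"]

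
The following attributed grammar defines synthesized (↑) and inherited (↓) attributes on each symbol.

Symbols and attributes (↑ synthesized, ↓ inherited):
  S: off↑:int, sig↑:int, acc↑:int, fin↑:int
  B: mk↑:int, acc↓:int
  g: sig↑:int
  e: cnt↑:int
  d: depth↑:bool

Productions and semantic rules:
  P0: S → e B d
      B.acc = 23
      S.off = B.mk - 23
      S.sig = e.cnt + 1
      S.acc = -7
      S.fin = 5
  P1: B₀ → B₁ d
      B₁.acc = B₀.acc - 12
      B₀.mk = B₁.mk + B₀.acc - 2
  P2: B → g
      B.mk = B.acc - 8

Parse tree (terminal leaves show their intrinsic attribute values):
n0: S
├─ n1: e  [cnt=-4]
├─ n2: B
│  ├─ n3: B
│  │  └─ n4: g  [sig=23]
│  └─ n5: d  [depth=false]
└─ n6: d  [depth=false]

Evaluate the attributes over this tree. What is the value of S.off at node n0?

1

1. n1.cnt = -4  [terminal]
2. n2.acc = 23  [23]
3. n3.acc = 11  [B₀.acc - 12]
4. n4.sig = 23  [terminal]
5. n3.mk = 3  [B.acc - 8]
6. n5.depth = false  [terminal]
7. n2.mk = 24  [B₁.mk + B₀.acc - 2]
8. n6.depth = false  [terminal]
9. n0.off = 1  [B.mk - 23]
10. n0.sig = -3  [e.cnt + 1]
11. n0.acc = -7  [-7]
12. n0.fin = 5  [5]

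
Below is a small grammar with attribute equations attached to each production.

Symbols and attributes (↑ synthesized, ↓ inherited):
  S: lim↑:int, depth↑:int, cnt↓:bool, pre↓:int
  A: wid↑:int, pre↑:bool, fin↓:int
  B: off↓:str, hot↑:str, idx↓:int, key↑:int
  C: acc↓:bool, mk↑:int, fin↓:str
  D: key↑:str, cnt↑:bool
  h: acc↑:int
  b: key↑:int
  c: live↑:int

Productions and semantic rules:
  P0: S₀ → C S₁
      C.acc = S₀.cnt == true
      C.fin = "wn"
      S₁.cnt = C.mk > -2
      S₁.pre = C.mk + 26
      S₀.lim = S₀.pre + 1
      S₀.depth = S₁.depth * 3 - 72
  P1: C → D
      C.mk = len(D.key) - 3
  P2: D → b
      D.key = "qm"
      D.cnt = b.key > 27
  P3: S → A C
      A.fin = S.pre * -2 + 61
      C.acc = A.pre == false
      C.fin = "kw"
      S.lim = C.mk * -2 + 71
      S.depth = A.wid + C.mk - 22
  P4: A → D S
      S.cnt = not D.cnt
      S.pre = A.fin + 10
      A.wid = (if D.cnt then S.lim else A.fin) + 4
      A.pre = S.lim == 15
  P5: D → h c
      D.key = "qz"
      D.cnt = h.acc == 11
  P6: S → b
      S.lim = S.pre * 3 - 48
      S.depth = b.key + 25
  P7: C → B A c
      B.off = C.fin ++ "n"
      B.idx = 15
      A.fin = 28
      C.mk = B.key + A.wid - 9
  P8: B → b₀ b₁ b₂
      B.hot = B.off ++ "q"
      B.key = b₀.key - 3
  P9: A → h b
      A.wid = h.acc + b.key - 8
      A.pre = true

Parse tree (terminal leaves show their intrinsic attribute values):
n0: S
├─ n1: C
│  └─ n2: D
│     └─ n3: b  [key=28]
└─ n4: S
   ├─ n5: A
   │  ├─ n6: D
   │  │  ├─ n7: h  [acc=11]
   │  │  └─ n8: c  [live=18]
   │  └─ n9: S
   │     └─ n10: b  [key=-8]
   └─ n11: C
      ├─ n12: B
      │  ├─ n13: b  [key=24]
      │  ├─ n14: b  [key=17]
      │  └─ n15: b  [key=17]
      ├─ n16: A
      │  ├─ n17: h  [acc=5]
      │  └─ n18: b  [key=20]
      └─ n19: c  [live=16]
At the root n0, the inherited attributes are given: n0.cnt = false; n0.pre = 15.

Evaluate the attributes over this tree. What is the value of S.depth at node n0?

1. n0.cnt = false  [given at root]
2. n0.pre = 15  [given at root]
3. n1.acc = false  [S₀.cnt == true]
4. n1.fin = "wn"  ["wn"]
5. n3.key = 28  [terminal]
6. n2.key = "qm"  ["qm"]
7. n2.cnt = true  [b.key > 27]
8. n1.mk = -1  [len(D.key) - 3]
9. n4.cnt = true  [C.mk > -2]
10. n4.pre = 25  [C.mk + 26]
11. n5.fin = 11  [S.pre * -2 + 61]
12. n7.acc = 11  [terminal]
13. n8.live = 18  [terminal]
14. n6.key = "qz"  ["qz"]
15. n6.cnt = true  [h.acc == 11]
16. n9.cnt = false  [not D.cnt]
17. n9.pre = 21  [A.fin + 10]
18. n10.key = -8  [terminal]
19. n9.lim = 15  [S.pre * 3 - 48]
20. n9.depth = 17  [b.key + 25]
21. n5.wid = 19  [(if D.cnt then S.lim else A.fin) + 4]
22. n5.pre = true  [S.lim == 15]
23. n11.acc = false  [A.pre == false]
24. n11.fin = "kw"  ["kw"]
25. n12.off = "kwn"  [C.fin ++ "n"]
26. n12.idx = 15  [15]
27. n13.key = 24  [terminal]
28. n14.key = 17  [terminal]
29. n15.key = 17  [terminal]
30. n12.hot = "kwnq"  [B.off ++ "q"]
31. n12.key = 21  [b₀.key - 3]
32. n16.fin = 28  [28]
33. n17.acc = 5  [terminal]
34. n18.key = 20  [terminal]
35. n16.wid = 17  [h.acc + b.key - 8]
36. n16.pre = true  [true]
37. n19.live = 16  [terminal]
38. n11.mk = 29  [B.key + A.wid - 9]
39. n4.lim = 13  [C.mk * -2 + 71]
40. n4.depth = 26  [A.wid + C.mk - 22]
41. n0.lim = 16  [S₀.pre + 1]
42. n0.depth = 6  [S₁.depth * 3 - 72]

6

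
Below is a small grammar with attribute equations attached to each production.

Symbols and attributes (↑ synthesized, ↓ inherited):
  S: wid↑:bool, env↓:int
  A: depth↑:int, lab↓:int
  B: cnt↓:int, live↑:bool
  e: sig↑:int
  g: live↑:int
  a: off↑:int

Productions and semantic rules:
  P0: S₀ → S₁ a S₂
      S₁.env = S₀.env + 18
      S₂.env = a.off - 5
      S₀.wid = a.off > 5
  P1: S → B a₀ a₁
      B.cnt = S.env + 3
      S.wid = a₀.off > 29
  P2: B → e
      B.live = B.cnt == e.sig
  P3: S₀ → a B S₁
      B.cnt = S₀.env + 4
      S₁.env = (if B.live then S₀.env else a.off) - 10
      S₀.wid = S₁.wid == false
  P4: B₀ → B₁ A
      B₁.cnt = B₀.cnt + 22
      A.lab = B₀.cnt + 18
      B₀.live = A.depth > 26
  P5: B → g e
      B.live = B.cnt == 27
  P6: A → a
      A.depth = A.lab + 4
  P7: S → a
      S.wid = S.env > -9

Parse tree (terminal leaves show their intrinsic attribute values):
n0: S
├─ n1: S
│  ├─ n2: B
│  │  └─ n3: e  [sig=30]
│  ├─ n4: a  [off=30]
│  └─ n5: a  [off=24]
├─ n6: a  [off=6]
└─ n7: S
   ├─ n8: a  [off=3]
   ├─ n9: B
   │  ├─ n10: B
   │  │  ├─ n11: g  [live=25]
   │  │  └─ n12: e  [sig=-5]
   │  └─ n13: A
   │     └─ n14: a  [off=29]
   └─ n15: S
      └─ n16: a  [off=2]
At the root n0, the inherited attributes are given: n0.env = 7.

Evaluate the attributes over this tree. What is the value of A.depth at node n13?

27

1. n0.env = 7  [given at root]
2. n1.env = 25  [S₀.env + 18]
3. n2.cnt = 28  [S.env + 3]
4. n3.sig = 30  [terminal]
5. n2.live = false  [B.cnt == e.sig]
6. n4.off = 30  [terminal]
7. n5.off = 24  [terminal]
8. n1.wid = true  [a₀.off > 29]
9. n6.off = 6  [terminal]
10. n7.env = 1  [a.off - 5]
11. n8.off = 3  [terminal]
12. n9.cnt = 5  [S₀.env + 4]
13. n10.cnt = 27  [B₀.cnt + 22]
14. n11.live = 25  [terminal]
15. n12.sig = -5  [terminal]
16. n10.live = true  [B.cnt == 27]
17. n13.lab = 23  [B₀.cnt + 18]
18. n14.off = 29  [terminal]
19. n13.depth = 27  [A.lab + 4]
20. n9.live = true  [A.depth > 26]
21. n15.env = -9  [(if B.live then S₀.env else a.off) - 10]
22. n16.off = 2  [terminal]
23. n15.wid = false  [S.env > -9]
24. n7.wid = true  [S₁.wid == false]
25. n0.wid = true  [a.off > 5]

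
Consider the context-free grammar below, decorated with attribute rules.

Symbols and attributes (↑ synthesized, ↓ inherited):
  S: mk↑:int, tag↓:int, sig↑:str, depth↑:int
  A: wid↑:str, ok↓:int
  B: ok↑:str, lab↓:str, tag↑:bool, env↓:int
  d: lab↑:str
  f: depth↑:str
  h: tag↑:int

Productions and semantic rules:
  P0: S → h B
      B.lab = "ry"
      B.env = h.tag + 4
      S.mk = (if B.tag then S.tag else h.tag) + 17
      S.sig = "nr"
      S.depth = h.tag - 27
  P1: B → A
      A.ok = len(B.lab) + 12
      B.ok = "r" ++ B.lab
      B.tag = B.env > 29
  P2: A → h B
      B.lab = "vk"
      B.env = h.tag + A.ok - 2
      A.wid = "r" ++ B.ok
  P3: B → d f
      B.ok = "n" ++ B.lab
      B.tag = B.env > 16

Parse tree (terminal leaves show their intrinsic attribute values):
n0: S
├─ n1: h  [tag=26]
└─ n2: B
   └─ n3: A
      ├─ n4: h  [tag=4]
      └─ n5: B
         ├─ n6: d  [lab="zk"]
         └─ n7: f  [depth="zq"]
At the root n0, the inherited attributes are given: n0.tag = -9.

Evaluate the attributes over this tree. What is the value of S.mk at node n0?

8

1. n0.tag = -9  [given at root]
2. n1.tag = 26  [terminal]
3. n2.lab = "ry"  ["ry"]
4. n2.env = 30  [h.tag + 4]
5. n3.ok = 14  [len(B.lab) + 12]
6. n4.tag = 4  [terminal]
7. n5.lab = "vk"  ["vk"]
8. n5.env = 16  [h.tag + A.ok - 2]
9. n6.lab = "zk"  [terminal]
10. n7.depth = "zq"  [terminal]
11. n5.ok = "nvk"  ["n" ++ B.lab]
12. n5.tag = false  [B.env > 16]
13. n3.wid = "rnvk"  ["r" ++ B.ok]
14. n2.ok = "rry"  ["r" ++ B.lab]
15. n2.tag = true  [B.env > 29]
16. n0.mk = 8  [(if B.tag then S.tag else h.tag) + 17]
17. n0.sig = "nr"  ["nr"]
18. n0.depth = -1  [h.tag - 27]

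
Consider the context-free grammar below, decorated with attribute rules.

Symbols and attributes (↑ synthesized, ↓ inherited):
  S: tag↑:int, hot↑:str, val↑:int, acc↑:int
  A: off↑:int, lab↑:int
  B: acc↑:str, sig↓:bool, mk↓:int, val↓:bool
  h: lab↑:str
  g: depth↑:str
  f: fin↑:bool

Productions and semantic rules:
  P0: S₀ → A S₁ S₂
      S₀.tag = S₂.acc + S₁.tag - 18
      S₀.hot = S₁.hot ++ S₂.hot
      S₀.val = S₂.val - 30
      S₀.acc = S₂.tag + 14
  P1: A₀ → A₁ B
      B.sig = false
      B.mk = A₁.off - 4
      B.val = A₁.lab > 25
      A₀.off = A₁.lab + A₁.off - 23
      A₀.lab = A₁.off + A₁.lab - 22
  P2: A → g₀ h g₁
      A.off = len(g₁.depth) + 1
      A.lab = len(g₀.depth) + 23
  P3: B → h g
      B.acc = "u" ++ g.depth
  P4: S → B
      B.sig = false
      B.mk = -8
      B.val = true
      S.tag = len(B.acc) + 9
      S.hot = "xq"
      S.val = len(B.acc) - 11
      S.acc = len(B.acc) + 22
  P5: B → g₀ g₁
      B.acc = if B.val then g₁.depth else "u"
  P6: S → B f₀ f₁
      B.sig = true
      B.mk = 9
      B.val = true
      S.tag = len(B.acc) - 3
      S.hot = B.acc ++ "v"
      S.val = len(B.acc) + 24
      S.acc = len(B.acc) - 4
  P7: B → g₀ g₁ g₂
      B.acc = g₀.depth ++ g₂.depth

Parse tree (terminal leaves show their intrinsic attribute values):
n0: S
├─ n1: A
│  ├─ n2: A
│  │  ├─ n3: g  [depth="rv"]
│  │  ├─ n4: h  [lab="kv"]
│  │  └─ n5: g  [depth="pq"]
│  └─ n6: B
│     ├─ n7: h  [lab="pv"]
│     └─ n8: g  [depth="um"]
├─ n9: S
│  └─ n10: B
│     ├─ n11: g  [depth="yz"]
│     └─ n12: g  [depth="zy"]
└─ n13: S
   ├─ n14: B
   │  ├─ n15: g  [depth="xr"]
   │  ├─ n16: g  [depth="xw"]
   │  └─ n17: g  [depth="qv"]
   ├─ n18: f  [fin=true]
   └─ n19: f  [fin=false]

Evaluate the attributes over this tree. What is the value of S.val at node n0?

-2

1. n3.depth = "rv"  [terminal]
2. n4.lab = "kv"  [terminal]
3. n5.depth = "pq"  [terminal]
4. n2.off = 3  [len(g₁.depth) + 1]
5. n2.lab = 25  [len(g₀.depth) + 23]
6. n6.sig = false  [false]
7. n6.mk = -1  [A₁.off - 4]
8. n6.val = false  [A₁.lab > 25]
9. n7.lab = "pv"  [terminal]
10. n8.depth = "um"  [terminal]
11. n6.acc = "uum"  ["u" ++ g.depth]
12. n1.off = 5  [A₁.lab + A₁.off - 23]
13. n1.lab = 6  [A₁.off + A₁.lab - 22]
14. n10.sig = false  [false]
15. n10.mk = -8  [-8]
16. n10.val = true  [true]
17. n11.depth = "yz"  [terminal]
18. n12.depth = "zy"  [terminal]
19. n10.acc = "zy"  [if B.val then g₁.depth else "u"]
20. n9.tag = 11  [len(B.acc) + 9]
21. n9.hot = "xq"  ["xq"]
22. n9.val = -9  [len(B.acc) - 11]
23. n9.acc = 24  [len(B.acc) + 22]
24. n14.sig = true  [true]
25. n14.mk = 9  [9]
26. n14.val = true  [true]
27. n15.depth = "xr"  [terminal]
28. n16.depth = "xw"  [terminal]
29. n17.depth = "qv"  [terminal]
30. n14.acc = "xrqv"  [g₀.depth ++ g₂.depth]
31. n18.fin = true  [terminal]
32. n19.fin = false  [terminal]
33. n13.tag = 1  [len(B.acc) - 3]
34. n13.hot = "xrqvv"  [B.acc ++ "v"]
35. n13.val = 28  [len(B.acc) + 24]
36. n13.acc = 0  [len(B.acc) - 4]
37. n0.tag = -7  [S₂.acc + S₁.tag - 18]
38. n0.hot = "xqxrqvv"  [S₁.hot ++ S₂.hot]
39. n0.val = -2  [S₂.val - 30]
40. n0.acc = 15  [S₂.tag + 14]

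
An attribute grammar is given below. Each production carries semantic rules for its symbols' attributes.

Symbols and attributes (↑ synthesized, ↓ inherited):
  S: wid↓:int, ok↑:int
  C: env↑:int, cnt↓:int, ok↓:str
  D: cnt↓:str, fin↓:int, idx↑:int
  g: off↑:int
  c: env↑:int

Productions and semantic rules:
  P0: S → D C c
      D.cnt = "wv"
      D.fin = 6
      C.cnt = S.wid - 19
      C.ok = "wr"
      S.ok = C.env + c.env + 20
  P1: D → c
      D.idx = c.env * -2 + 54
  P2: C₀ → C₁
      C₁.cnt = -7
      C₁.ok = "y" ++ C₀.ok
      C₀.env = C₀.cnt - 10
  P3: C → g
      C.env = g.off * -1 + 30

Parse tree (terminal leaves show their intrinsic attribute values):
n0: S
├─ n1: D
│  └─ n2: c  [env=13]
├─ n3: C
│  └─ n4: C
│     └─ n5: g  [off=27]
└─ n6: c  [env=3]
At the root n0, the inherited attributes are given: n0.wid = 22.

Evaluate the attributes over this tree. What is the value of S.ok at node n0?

1. n0.wid = 22  [given at root]
2. n1.cnt = "wv"  ["wv"]
3. n1.fin = 6  [6]
4. n2.env = 13  [terminal]
5. n1.idx = 28  [c.env * -2 + 54]
6. n3.cnt = 3  [S.wid - 19]
7. n3.ok = "wr"  ["wr"]
8. n4.cnt = -7  [-7]
9. n4.ok = "ywr"  ["y" ++ C₀.ok]
10. n5.off = 27  [terminal]
11. n4.env = 3  [g.off * -1 + 30]
12. n3.env = -7  [C₀.cnt - 10]
13. n6.env = 3  [terminal]
14. n0.ok = 16  [C.env + c.env + 20]

16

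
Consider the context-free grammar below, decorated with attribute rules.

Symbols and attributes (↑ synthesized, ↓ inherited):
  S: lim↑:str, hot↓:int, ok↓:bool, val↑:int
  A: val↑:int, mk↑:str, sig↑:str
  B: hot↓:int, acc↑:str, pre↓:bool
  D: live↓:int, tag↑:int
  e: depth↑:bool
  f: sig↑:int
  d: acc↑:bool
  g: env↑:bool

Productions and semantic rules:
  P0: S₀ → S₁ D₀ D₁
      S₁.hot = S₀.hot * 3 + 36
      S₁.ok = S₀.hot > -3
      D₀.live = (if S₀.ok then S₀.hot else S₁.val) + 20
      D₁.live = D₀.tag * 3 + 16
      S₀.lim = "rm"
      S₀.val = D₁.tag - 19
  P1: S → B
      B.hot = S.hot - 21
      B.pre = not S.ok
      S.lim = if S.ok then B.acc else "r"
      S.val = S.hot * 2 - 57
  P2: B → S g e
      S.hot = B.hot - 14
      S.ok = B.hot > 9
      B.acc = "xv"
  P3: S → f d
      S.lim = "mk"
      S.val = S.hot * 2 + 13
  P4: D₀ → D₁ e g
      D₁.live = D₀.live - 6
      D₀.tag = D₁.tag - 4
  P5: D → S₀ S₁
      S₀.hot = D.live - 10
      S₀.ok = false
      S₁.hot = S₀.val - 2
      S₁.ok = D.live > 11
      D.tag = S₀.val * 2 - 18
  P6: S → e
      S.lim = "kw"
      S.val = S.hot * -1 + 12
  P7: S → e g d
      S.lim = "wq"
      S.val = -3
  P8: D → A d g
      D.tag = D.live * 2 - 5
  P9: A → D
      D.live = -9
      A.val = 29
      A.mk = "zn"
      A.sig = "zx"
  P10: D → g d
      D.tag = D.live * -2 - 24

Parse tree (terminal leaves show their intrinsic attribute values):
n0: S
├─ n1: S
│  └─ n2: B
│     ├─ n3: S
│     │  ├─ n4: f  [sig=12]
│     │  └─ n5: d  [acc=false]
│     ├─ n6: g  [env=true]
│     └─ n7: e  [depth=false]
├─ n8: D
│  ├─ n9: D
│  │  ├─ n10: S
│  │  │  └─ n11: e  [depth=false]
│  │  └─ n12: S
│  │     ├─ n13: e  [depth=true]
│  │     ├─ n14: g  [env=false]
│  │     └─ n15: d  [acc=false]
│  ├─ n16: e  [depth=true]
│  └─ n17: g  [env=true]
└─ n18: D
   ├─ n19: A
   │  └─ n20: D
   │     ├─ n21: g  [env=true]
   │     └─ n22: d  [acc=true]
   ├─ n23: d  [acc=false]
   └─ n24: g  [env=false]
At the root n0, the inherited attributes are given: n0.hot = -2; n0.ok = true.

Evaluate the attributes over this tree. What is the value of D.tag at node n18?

1. n0.hot = -2  [given at root]
2. n0.ok = true  [given at root]
3. n1.hot = 30  [S₀.hot * 3 + 36]
4. n1.ok = true  [S₀.hot > -3]
5. n2.hot = 9  [S.hot - 21]
6. n2.pre = false  [not S.ok]
7. n3.hot = -5  [B.hot - 14]
8. n3.ok = false  [B.hot > 9]
9. n4.sig = 12  [terminal]
10. n5.acc = false  [terminal]
11. n3.lim = "mk"  ["mk"]
12. n3.val = 3  [S.hot * 2 + 13]
13. n6.env = true  [terminal]
14. n7.depth = false  [terminal]
15. n2.acc = "xv"  ["xv"]
16. n1.lim = "xv"  [if S.ok then B.acc else "r"]
17. n1.val = 3  [S.hot * 2 - 57]
18. n8.live = 18  [(if S₀.ok then S₀.hot else S₁.val) + 20]
19. n9.live = 12  [D₀.live - 6]
20. n10.hot = 2  [D.live - 10]
21. n10.ok = false  [false]
22. n11.depth = false  [terminal]
23. n10.lim = "kw"  ["kw"]
24. n10.val = 10  [S.hot * -1 + 12]
25. n12.hot = 8  [S₀.val - 2]
26. n12.ok = true  [D.live > 11]
27. n13.depth = true  [terminal]
28. n14.env = false  [terminal]
29. n15.acc = false  [terminal]
30. n12.lim = "wq"  ["wq"]
31. n12.val = -3  [-3]
32. n9.tag = 2  [S₀.val * 2 - 18]
33. n16.depth = true  [terminal]
34. n17.env = true  [terminal]
35. n8.tag = -2  [D₁.tag - 4]
36. n18.live = 10  [D₀.tag * 3 + 16]
37. n20.live = -9  [-9]
38. n21.env = true  [terminal]
39. n22.acc = true  [terminal]
40. n20.tag = -6  [D.live * -2 - 24]
41. n19.val = 29  [29]
42. n19.mk = "zn"  ["zn"]
43. n19.sig = "zx"  ["zx"]
44. n23.acc = false  [terminal]
45. n24.env = false  [terminal]
46. n18.tag = 15  [D.live * 2 - 5]
47. n0.lim = "rm"  ["rm"]
48. n0.val = -4  [D₁.tag - 19]

15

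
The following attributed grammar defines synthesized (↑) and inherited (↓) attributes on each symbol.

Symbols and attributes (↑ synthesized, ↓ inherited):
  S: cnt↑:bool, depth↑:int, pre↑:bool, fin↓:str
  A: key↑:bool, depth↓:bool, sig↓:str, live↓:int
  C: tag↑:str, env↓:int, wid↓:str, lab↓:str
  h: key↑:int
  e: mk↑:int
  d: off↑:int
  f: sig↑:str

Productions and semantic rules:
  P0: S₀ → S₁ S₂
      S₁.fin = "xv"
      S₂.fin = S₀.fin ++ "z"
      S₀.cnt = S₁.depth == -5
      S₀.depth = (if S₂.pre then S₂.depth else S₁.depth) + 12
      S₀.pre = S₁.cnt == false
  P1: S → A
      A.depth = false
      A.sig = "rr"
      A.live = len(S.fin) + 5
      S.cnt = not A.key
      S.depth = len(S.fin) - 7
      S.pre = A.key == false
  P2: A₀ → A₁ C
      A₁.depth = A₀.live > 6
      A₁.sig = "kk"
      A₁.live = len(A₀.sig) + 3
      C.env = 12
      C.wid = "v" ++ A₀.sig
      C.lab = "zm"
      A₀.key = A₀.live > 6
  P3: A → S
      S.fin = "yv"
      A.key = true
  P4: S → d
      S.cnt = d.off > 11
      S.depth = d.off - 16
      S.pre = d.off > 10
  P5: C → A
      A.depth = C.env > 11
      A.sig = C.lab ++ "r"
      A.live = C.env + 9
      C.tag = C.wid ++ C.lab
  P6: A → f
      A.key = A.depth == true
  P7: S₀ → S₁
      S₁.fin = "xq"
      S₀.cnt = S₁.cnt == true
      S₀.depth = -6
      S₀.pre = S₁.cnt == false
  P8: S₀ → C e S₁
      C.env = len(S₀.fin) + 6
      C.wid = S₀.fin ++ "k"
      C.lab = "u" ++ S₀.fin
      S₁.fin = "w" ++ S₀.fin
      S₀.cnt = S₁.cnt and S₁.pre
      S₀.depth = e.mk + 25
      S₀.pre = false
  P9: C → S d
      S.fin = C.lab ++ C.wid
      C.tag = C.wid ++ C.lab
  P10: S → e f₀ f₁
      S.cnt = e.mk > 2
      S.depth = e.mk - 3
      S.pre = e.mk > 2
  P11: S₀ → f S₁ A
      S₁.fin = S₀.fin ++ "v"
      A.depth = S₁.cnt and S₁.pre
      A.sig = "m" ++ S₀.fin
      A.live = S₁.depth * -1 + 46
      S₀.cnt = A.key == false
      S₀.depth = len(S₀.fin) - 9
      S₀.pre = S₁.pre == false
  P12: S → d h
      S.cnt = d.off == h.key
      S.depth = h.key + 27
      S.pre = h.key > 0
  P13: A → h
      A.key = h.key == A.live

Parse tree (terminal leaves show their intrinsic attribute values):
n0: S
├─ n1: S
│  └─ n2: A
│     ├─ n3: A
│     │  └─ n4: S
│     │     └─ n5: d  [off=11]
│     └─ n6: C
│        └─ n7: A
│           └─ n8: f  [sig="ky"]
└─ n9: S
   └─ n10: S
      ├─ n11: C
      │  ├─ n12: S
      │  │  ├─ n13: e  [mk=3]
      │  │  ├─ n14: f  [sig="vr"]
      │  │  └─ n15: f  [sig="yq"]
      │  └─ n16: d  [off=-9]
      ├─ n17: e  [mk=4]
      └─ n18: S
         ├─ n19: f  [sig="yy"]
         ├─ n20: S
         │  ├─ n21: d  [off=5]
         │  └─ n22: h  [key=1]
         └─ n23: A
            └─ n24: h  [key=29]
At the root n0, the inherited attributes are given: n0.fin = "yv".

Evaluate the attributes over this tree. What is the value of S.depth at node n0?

1. n0.fin = "yv"  [given at root]
2. n1.fin = "xv"  ["xv"]
3. n2.depth = false  [false]
4. n2.sig = "rr"  ["rr"]
5. n2.live = 7  [len(S.fin) + 5]
6. n3.depth = true  [A₀.live > 6]
7. n3.sig = "kk"  ["kk"]
8. n3.live = 5  [len(A₀.sig) + 3]
9. n4.fin = "yv"  ["yv"]
10. n5.off = 11  [terminal]
11. n4.cnt = false  [d.off > 11]
12. n4.depth = -5  [d.off - 16]
13. n4.pre = true  [d.off > 10]
14. n3.key = true  [true]
15. n6.env = 12  [12]
16. n6.wid = "vrr"  ["v" ++ A₀.sig]
17. n6.lab = "zm"  ["zm"]
18. n7.depth = true  [C.env > 11]
19. n7.sig = "zmr"  [C.lab ++ "r"]
20. n7.live = 21  [C.env + 9]
21. n8.sig = "ky"  [terminal]
22. n7.key = true  [A.depth == true]
23. n6.tag = "vrrzm"  [C.wid ++ C.lab]
24. n2.key = true  [A₀.live > 6]
25. n1.cnt = false  [not A.key]
26. n1.depth = -5  [len(S.fin) - 7]
27. n1.pre = false  [A.key == false]
28. n9.fin = "yvz"  [S₀.fin ++ "z"]
29. n10.fin = "xq"  ["xq"]
30. n11.env = 8  [len(S₀.fin) + 6]
31. n11.wid = "xqk"  [S₀.fin ++ "k"]
32. n11.lab = "uxq"  ["u" ++ S₀.fin]
33. n12.fin = "uxqxqk"  [C.lab ++ C.wid]
34. n13.mk = 3  [terminal]
35. n14.sig = "vr"  [terminal]
36. n15.sig = "yq"  [terminal]
37. n12.cnt = true  [e.mk > 2]
38. n12.depth = 0  [e.mk - 3]
39. n12.pre = true  [e.mk > 2]
40. n16.off = -9  [terminal]
41. n11.tag = "xqkuxq"  [C.wid ++ C.lab]
42. n17.mk = 4  [terminal]
43. n18.fin = "wxq"  ["w" ++ S₀.fin]
44. n19.sig = "yy"  [terminal]
45. n20.fin = "wxqv"  [S₀.fin ++ "v"]
46. n21.off = 5  [terminal]
47. n22.key = 1  [terminal]
48. n20.cnt = false  [d.off == h.key]
49. n20.depth = 28  [h.key + 27]
50. n20.pre = true  [h.key > 0]
51. n23.depth = false  [S₁.cnt and S₁.pre]
52. n23.sig = "mwxq"  ["m" ++ S₀.fin]
53. n23.live = 18  [S₁.depth * -1 + 46]
54. n24.key = 29  [terminal]
55. n23.key = false  [h.key == A.live]
56. n18.cnt = true  [A.key == false]
57. n18.depth = -6  [len(S₀.fin) - 9]
58. n18.pre = false  [S₁.pre == false]
59. n10.cnt = false  [S₁.cnt and S₁.pre]
60. n10.depth = 29  [e.mk + 25]
61. n10.pre = false  [false]
62. n9.cnt = false  [S₁.cnt == true]
63. n9.depth = -6  [-6]
64. n9.pre = true  [S₁.cnt == false]
65. n0.cnt = true  [S₁.depth == -5]
66. n0.depth = 6  [(if S₂.pre then S₂.depth else S₁.depth) + 12]
67. n0.pre = true  [S₁.cnt == false]

6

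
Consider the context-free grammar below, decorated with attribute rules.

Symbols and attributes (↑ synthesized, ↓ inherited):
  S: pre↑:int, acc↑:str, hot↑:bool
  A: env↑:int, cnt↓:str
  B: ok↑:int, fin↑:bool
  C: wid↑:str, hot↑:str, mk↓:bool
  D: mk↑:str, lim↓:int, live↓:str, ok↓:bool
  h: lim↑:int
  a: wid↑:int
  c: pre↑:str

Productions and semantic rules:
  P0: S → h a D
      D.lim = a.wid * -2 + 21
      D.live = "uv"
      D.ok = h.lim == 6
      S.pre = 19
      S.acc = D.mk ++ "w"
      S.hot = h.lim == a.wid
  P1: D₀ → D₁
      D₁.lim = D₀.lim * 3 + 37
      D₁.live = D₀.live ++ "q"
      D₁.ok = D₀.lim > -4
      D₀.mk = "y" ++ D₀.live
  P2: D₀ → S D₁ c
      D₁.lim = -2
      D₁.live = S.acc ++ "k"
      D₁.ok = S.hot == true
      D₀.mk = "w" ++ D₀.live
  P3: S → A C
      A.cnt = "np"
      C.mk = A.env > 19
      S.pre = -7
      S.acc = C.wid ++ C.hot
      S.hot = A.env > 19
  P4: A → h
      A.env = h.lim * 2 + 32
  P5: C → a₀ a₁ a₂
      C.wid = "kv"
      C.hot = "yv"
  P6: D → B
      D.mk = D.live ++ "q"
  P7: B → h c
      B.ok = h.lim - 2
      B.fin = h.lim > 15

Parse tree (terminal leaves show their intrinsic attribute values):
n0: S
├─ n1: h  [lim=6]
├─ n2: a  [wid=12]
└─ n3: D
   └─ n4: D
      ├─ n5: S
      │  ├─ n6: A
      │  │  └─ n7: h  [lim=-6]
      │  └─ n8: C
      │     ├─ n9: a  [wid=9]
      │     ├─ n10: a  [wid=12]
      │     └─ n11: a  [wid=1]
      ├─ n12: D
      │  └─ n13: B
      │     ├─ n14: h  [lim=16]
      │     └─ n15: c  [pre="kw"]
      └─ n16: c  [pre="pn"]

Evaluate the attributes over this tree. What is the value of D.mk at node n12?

1. n1.lim = 6  [terminal]
2. n2.wid = 12  [terminal]
3. n3.lim = -3  [a.wid * -2 + 21]
4. n3.live = "uv"  ["uv"]
5. n3.ok = true  [h.lim == 6]
6. n4.lim = 28  [D₀.lim * 3 + 37]
7. n4.live = "uvq"  [D₀.live ++ "q"]
8. n4.ok = true  [D₀.lim > -4]
9. n6.cnt = "np"  ["np"]
10. n7.lim = -6  [terminal]
11. n6.env = 20  [h.lim * 2 + 32]
12. n8.mk = true  [A.env > 19]
13. n9.wid = 9  [terminal]
14. n10.wid = 12  [terminal]
15. n11.wid = 1  [terminal]
16. n8.wid = "kv"  ["kv"]
17. n8.hot = "yv"  ["yv"]
18. n5.pre = -7  [-7]
19. n5.acc = "kvyv"  [C.wid ++ C.hot]
20. n5.hot = true  [A.env > 19]
21. n12.lim = -2  [-2]
22. n12.live = "kvyvk"  [S.acc ++ "k"]
23. n12.ok = true  [S.hot == true]
24. n14.lim = 16  [terminal]
25. n15.pre = "kw"  [terminal]
26. n13.ok = 14  [h.lim - 2]
27. n13.fin = true  [h.lim > 15]
28. n12.mk = "kvyvkq"  [D.live ++ "q"]
29. n16.pre = "pn"  [terminal]
30. n4.mk = "wuvq"  ["w" ++ D₀.live]
31. n3.mk = "yuv"  ["y" ++ D₀.live]
32. n0.pre = 19  [19]
33. n0.acc = "yuvw"  [D.mk ++ "w"]
34. n0.hot = false  [h.lim == a.wid]

"kvyvkq"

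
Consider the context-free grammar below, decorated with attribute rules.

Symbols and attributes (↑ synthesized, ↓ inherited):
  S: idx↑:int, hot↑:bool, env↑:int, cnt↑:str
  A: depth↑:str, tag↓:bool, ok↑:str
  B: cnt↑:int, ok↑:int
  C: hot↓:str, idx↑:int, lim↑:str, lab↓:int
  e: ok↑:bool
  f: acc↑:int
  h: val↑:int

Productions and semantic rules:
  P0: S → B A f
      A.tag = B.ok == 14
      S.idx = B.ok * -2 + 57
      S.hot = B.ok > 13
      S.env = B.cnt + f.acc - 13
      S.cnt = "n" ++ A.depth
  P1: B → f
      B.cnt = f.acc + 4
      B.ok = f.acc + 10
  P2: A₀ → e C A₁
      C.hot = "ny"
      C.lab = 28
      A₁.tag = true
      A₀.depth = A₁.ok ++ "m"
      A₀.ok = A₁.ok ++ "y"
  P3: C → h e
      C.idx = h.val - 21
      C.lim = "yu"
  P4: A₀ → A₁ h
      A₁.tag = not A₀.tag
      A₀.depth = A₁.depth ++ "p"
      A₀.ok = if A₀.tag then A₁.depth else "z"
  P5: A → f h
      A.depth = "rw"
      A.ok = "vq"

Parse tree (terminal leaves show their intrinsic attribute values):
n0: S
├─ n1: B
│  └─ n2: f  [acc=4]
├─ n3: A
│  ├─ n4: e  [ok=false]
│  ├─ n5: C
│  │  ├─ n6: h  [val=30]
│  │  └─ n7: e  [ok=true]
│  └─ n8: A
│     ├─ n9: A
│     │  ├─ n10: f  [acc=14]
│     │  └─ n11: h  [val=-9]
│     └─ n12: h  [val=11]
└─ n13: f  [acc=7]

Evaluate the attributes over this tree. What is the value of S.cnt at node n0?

"nrwm"

1. n2.acc = 4  [terminal]
2. n1.cnt = 8  [f.acc + 4]
3. n1.ok = 14  [f.acc + 10]
4. n3.tag = true  [B.ok == 14]
5. n4.ok = false  [terminal]
6. n5.hot = "ny"  ["ny"]
7. n5.lab = 28  [28]
8. n6.val = 30  [terminal]
9. n7.ok = true  [terminal]
10. n5.idx = 9  [h.val - 21]
11. n5.lim = "yu"  ["yu"]
12. n8.tag = true  [true]
13. n9.tag = false  [not A₀.tag]
14. n10.acc = 14  [terminal]
15. n11.val = -9  [terminal]
16. n9.depth = "rw"  ["rw"]
17. n9.ok = "vq"  ["vq"]
18. n12.val = 11  [terminal]
19. n8.depth = "rwp"  [A₁.depth ++ "p"]
20. n8.ok = "rw"  [if A₀.tag then A₁.depth else "z"]
21. n3.depth = "rwm"  [A₁.ok ++ "m"]
22. n3.ok = "rwy"  [A₁.ok ++ "y"]
23. n13.acc = 7  [terminal]
24. n0.idx = 29  [B.ok * -2 + 57]
25. n0.hot = true  [B.ok > 13]
26. n0.env = 2  [B.cnt + f.acc - 13]
27. n0.cnt = "nrwm"  ["n" ++ A.depth]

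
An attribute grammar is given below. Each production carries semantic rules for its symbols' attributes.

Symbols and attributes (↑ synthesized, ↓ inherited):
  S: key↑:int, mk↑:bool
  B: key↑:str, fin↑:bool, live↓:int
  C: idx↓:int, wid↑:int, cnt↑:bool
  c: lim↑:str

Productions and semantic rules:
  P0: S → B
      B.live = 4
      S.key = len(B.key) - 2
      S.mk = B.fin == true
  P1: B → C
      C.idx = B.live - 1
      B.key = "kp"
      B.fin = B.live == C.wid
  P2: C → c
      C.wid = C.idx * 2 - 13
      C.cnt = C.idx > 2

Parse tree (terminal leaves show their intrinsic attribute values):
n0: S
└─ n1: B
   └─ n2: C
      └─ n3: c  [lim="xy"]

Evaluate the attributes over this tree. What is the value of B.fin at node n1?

1. n1.live = 4  [4]
2. n2.idx = 3  [B.live - 1]
3. n3.lim = "xy"  [terminal]
4. n2.wid = -7  [C.idx * 2 - 13]
5. n2.cnt = true  [C.idx > 2]
6. n1.key = "kp"  ["kp"]
7. n1.fin = false  [B.live == C.wid]
8. n0.key = 0  [len(B.key) - 2]
9. n0.mk = false  [B.fin == true]

false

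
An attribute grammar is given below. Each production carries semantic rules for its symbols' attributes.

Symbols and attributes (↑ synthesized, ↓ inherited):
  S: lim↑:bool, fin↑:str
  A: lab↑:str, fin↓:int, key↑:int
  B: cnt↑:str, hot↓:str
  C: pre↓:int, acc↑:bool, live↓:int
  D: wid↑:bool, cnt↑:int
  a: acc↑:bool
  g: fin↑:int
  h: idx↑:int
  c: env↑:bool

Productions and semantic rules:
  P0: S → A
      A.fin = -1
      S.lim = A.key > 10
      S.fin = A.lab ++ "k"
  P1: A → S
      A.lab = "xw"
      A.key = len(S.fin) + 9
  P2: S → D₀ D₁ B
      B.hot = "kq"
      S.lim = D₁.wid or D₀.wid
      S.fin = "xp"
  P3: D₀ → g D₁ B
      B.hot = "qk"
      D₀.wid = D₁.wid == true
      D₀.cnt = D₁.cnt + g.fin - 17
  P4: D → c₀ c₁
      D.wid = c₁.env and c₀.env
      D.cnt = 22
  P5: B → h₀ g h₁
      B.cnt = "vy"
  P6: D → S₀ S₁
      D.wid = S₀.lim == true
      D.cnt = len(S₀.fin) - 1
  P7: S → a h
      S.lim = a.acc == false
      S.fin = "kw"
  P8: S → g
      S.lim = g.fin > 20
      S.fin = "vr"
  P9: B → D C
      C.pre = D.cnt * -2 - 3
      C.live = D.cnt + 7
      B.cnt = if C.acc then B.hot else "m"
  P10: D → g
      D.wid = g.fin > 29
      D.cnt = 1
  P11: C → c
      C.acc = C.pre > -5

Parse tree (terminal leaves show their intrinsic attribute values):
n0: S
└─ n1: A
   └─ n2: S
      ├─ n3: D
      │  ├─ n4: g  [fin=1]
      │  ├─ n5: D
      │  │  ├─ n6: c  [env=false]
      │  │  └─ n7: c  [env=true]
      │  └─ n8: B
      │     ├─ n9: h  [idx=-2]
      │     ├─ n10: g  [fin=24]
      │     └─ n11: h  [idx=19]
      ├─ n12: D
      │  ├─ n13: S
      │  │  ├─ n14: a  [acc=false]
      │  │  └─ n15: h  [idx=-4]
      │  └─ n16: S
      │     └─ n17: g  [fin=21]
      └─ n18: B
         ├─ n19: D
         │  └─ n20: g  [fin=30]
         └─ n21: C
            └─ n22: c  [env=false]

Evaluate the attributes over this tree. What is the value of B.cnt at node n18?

1. n1.fin = -1  [-1]
2. n4.fin = 1  [terminal]
3. n6.env = false  [terminal]
4. n7.env = true  [terminal]
5. n5.wid = false  [c₁.env and c₀.env]
6. n5.cnt = 22  [22]
7. n8.hot = "qk"  ["qk"]
8. n9.idx = -2  [terminal]
9. n10.fin = 24  [terminal]
10. n11.idx = 19  [terminal]
11. n8.cnt = "vy"  ["vy"]
12. n3.wid = false  [D₁.wid == true]
13. n3.cnt = 6  [D₁.cnt + g.fin - 17]
14. n14.acc = false  [terminal]
15. n15.idx = -4  [terminal]
16. n13.lim = true  [a.acc == false]
17. n13.fin = "kw"  ["kw"]
18. n17.fin = 21  [terminal]
19. n16.lim = true  [g.fin > 20]
20. n16.fin = "vr"  ["vr"]
21. n12.wid = true  [S₀.lim == true]
22. n12.cnt = 1  [len(S₀.fin) - 1]
23. n18.hot = "kq"  ["kq"]
24. n20.fin = 30  [terminal]
25. n19.wid = true  [g.fin > 29]
26. n19.cnt = 1  [1]
27. n21.pre = -5  [D.cnt * -2 - 3]
28. n21.live = 8  [D.cnt + 7]
29. n22.env = false  [terminal]
30. n21.acc = false  [C.pre > -5]
31. n18.cnt = "m"  [if C.acc then B.hot else "m"]
32. n2.lim = true  [D₁.wid or D₀.wid]
33. n2.fin = "xp"  ["xp"]
34. n1.lab = "xw"  ["xw"]
35. n1.key = 11  [len(S.fin) + 9]
36. n0.lim = true  [A.key > 10]
37. n0.fin = "xwk"  [A.lab ++ "k"]

"m"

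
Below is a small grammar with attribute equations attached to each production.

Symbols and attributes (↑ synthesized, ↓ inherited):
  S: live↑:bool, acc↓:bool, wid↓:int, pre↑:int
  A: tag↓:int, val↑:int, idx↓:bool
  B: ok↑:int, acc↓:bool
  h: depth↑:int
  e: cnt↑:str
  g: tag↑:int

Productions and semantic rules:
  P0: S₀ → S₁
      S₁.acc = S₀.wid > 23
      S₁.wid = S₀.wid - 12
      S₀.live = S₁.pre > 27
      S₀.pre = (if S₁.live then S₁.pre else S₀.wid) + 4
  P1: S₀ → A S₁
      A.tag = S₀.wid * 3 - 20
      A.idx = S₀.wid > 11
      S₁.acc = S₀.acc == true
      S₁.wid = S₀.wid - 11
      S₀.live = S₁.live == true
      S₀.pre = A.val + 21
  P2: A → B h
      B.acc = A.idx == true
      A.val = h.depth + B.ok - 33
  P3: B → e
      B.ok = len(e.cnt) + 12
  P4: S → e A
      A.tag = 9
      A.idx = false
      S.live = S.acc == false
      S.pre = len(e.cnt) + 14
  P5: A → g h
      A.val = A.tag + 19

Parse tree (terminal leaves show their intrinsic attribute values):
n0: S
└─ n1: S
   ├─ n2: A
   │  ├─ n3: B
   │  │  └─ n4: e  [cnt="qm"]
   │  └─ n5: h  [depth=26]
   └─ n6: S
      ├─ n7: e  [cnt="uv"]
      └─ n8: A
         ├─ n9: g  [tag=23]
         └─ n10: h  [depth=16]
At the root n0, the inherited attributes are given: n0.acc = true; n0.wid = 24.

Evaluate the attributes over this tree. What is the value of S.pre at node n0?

1. n0.acc = true  [given at root]
2. n0.wid = 24  [given at root]
3. n1.acc = true  [S₀.wid > 23]
4. n1.wid = 12  [S₀.wid - 12]
5. n2.tag = 16  [S₀.wid * 3 - 20]
6. n2.idx = true  [S₀.wid > 11]
7. n3.acc = true  [A.idx == true]
8. n4.cnt = "qm"  [terminal]
9. n3.ok = 14  [len(e.cnt) + 12]
10. n5.depth = 26  [terminal]
11. n2.val = 7  [h.depth + B.ok - 33]
12. n6.acc = true  [S₀.acc == true]
13. n6.wid = 1  [S₀.wid - 11]
14. n7.cnt = "uv"  [terminal]
15. n8.tag = 9  [9]
16. n8.idx = false  [false]
17. n9.tag = 23  [terminal]
18. n10.depth = 16  [terminal]
19. n8.val = 28  [A.tag + 19]
20. n6.live = false  [S.acc == false]
21. n6.pre = 16  [len(e.cnt) + 14]
22. n1.live = false  [S₁.live == true]
23. n1.pre = 28  [A.val + 21]
24. n0.live = true  [S₁.pre > 27]
25. n0.pre = 28  [(if S₁.live then S₁.pre else S₀.wid) + 4]

28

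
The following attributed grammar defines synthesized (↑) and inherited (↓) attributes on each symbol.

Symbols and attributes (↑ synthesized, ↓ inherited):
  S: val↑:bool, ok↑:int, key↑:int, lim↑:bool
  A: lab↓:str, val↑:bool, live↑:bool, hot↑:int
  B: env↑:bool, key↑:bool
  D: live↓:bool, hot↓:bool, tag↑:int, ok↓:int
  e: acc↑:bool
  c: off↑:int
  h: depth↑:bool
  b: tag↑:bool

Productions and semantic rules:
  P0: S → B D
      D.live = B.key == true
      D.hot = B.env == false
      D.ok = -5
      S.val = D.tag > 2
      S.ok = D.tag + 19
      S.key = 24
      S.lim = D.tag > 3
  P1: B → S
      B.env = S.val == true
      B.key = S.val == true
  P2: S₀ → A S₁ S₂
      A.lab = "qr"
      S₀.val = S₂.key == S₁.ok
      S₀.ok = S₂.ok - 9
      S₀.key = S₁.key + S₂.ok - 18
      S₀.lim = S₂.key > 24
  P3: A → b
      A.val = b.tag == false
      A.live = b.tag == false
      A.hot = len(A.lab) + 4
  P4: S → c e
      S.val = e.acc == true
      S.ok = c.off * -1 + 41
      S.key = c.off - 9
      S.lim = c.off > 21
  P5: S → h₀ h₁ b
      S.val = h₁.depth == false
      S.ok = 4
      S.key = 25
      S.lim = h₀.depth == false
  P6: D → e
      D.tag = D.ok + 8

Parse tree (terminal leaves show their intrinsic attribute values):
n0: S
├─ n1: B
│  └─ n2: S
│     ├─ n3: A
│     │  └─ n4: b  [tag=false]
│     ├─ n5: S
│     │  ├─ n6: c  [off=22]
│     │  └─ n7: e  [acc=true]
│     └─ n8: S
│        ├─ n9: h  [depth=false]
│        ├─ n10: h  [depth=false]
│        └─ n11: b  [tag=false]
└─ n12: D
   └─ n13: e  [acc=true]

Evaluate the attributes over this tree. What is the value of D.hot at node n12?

1. n3.lab = "qr"  ["qr"]
2. n4.tag = false  [terminal]
3. n3.val = true  [b.tag == false]
4. n3.live = true  [b.tag == false]
5. n3.hot = 6  [len(A.lab) + 4]
6. n6.off = 22  [terminal]
7. n7.acc = true  [terminal]
8. n5.val = true  [e.acc == true]
9. n5.ok = 19  [c.off * -1 + 41]
10. n5.key = 13  [c.off - 9]
11. n5.lim = true  [c.off > 21]
12. n9.depth = false  [terminal]
13. n10.depth = false  [terminal]
14. n11.tag = false  [terminal]
15. n8.val = true  [h₁.depth == false]
16. n8.ok = 4  [4]
17. n8.key = 25  [25]
18. n8.lim = true  [h₀.depth == false]
19. n2.val = false  [S₂.key == S₁.ok]
20. n2.ok = -5  [S₂.ok - 9]
21. n2.key = -1  [S₁.key + S₂.ok - 18]
22. n2.lim = true  [S₂.key > 24]
23. n1.env = false  [S.val == true]
24. n1.key = false  [S.val == true]
25. n12.live = false  [B.key == true]
26. n12.hot = true  [B.env == false]
27. n12.ok = -5  [-5]
28. n13.acc = true  [terminal]
29. n12.tag = 3  [D.ok + 8]
30. n0.val = true  [D.tag > 2]
31. n0.ok = 22  [D.tag + 19]
32. n0.key = 24  [24]
33. n0.lim = false  [D.tag > 3]

true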